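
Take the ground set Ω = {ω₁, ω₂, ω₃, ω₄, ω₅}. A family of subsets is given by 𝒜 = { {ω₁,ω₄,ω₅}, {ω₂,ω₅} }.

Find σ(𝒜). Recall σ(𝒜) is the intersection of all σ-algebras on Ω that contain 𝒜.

Seed the family with 𝒜 together with ∅ and Ω: { ∅, {ω₂,ω₅}, {ω₁,ω₄,ω₅}, Ω }.
Round 1 adds 3:
  {ω₂,ω₃}  = Ω∖{ω₁,ω₄,ω₅}
  {ω₁,ω₃,ω₄}  = Ω∖{ω₂,ω₅}
  {ω₁,ω₂,ω₄,ω₅}  = {ω₂,ω₅} ∪ {ω₁,ω₄,ω₅}
Round 2: 4 new —
  {ω₃}  = Ω∖{ω₁,ω₂,ω₄,ω₅}
  {ω₂,ω₃,ω₅}  = {ω₂,ω₅} ∪ {ω₂,ω₃}
  {ω₁,ω₂,ω₃,ω₄}  = {ω₁,ω₃,ω₄} ∪ {ω₂,ω₃}
  {ω₁,ω₃,ω₄,ω₅}  = {ω₁,ω₄,ω₅} ∪ {ω₁,ω₃,ω₄}
Round 3 adds 3:
  {ω₂}  = Ω∖{ω₁,ω₃,ω₄,ω₅}
  {ω₅}  = Ω∖{ω₁,ω₂,ω₃,ω₄}
  {ω₁,ω₄}  = Ω∖{ω₂,ω₃,ω₅}
Round 4 (2 new):
  {ω₃,ω₅}  = {ω₃} ∪ {ω₅}
  {ω₁,ω₂,ω₄}  = {ω₁,ω₄} ∪ {ω₂}
Round 5: already closed under ᶜ and ∪.

Hence σ(𝒜) has 16 members: { ∅, {ω₂}, {ω₃}, {ω₅}, {ω₁,ω₄}, {ω₂,ω₃}, {ω₂,ω₅}, {ω₃,ω₅}, {ω₁,ω₂,ω₄}, {ω₁,ω₃,ω₄}, {ω₁,ω₄,ω₅}, {ω₂,ω₃,ω₅}, {ω₁,ω₂,ω₃,ω₄}, {ω₁,ω₂,ω₄,ω₅}, {ω₁,ω₃,ω₄,ω₅}, Ω }.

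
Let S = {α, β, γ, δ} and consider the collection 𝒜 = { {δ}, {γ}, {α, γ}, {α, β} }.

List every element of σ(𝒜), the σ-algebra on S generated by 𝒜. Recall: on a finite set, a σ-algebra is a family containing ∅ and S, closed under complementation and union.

Answer: σ(𝒜) = { ∅, {α}, {β}, {γ}, {δ}, {α, β}, {α, γ}, {α, δ}, {β, γ}, {β, δ}, {γ, δ}, {α, β, γ}, {α, β, δ}, {α, γ, δ}, {β, γ, δ}, S }

Working:
Initial family (6 sets): { ∅, {γ}, {δ}, {α, β}, {α, γ}, S }.
Round 1: +5 →
  {β, δ}  = ᶜ of {α, γ}
  {γ, δ}  = ᶜ of {α, β}
  {α, β, γ}  = ᶜ of {δ}
  {α, β, δ}  = ᶜ of {γ}
  {α, γ, δ}  = {α, γ} ∪ {δ}
  [11 total]
Round 2. New:
  {β}  = ᶜ of {α, γ, δ}
  {β, γ, δ}  = {γ, δ} ∪ {β, δ}
  [13 total]
Round 3 (2 new):
  {α}  = ᶜ of {β, γ, δ}
  {β, γ}  = {γ} ∪ {β}
  [15 total]
Round 4. New:
  {α, δ}  = ᶜ of {β, γ}
  [16 total]
After Round 5 the family is unchanged; done.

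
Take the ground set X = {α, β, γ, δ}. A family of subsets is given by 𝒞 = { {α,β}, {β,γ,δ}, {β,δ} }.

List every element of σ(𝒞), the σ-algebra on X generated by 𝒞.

Answer: σ(𝒞) = { ∅, {α}, {β}, {γ}, {δ}, {α,β}, {α,γ}, {α,δ}, {β,γ}, {β,δ}, {γ,δ}, {α,β,γ}, {α,β,δ}, {α,γ,δ}, {β,γ,δ}, X }

Derivation:
Start: 𝒞 ∪ {∅, X} = { ∅, {α,β}, {β,δ}, {β,γ,δ}, X }.
Step 1. New:
  {α}  = ᶜ of {β,γ,δ}
  {α,γ}  = ᶜ of {β,δ}
  {γ,δ}  = ᶜ of {α,β}
  {α,β,δ}  = {α,β} ∪ {β,δ}
  [9 total]
Step 2: 3 new —
  {γ}  = ᶜ of {α,β,δ}
  {α,β,γ}  = {α,β} ∪ {α,γ}
  {α,γ,δ}  = {γ,δ} ∪ {α,γ}
  [12 total]
Step 3. New:
  {β}  = ᶜ of {α,γ,δ}
  {δ}  = ᶜ of {α,β,γ}
  [14 total]
Step 4 (2 new):
  {α,δ}  = {δ} ∪ {α}
  {β,γ}  = {γ} ∪ {β}
  [16 total]
Step 5: closed — nothing new.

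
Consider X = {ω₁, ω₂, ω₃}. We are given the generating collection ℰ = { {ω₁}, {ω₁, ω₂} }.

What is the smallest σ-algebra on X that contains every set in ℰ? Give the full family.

σ(ℰ) (8 sets): { {}, {ω₁}, {ω₂}, {ω₃}, {ω₁, ω₂}, {ω₁, ω₃}, {ω₂, ω₃}, X }

Check:
Start: ℰ ∪ {∅, X} = { {}, {ω₁}, {ω₁, ω₂}, X }.
Pass 1 adds 2:
  {ω₃}  = {ω₁, ω₂}ᶜ
  {ω₂, ω₃}  = {ω₁}ᶜ
Pass 2: +1 →
  {ω₁, ω₃}  = {ω₃} ∪ {ω₁}
Pass 3: +1 →
  {ω₂}  = {ω₁, ω₃}ᶜ
Pass 4 adds nothing — fixpoint reached.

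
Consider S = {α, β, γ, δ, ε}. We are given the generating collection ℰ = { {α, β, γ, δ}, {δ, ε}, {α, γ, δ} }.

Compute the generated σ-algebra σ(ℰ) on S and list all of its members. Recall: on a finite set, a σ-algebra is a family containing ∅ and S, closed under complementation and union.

Answer: σ(ℰ) = { {}, {β}, {δ}, {ε}, {α, γ}, {β, δ}, {β, ε}, {δ, ε}, {α, β, γ}, {α, γ, δ}, {α, γ, ε}, {β, δ, ε}, {α, β, γ, δ}, {α, β, γ, ε}, {α, γ, δ, ε}, S }

Working:
Start: ℰ ∪ {∅, S} = { {}, {δ, ε}, {α, γ, δ}, {α, β, γ, δ}, S }.
Pass 1: 4 new —
  {ε}  = {α, β, γ, δ}ᶜ
  {β, ε}  = {α, γ, δ}ᶜ
  {α, β, γ}  = {δ, ε}ᶜ
  {α, γ, δ, ε}  = {δ, ε} ∪ {α, γ, δ}
Pass 2: +3 →
  {β}  = {α, γ, δ, ε}ᶜ
  {β, δ, ε}  = {β, ε} ∪ {δ, ε}
  {α, β, γ, ε}  = {β, ε} ∪ {α, β, γ}
Pass 3 adds 2:
  {δ}  = {α, β, γ, ε}ᶜ
  {α, γ}  = {β, δ, ε}ᶜ
Pass 4: 2 new —
  {β, δ}  = {δ} ∪ {β}
  {α, γ, ε}  = {α, γ} ∪ {ε}
Pass 5: already closed under ᶜ and ∪.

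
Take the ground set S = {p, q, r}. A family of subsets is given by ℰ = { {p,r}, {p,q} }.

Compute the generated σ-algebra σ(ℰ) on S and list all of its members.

Initial family (4 sets): { {}, {p,q}, {p,r}, S }.
Step 1 (2 new):
  {q}  = ᶜ of {p,r}
  {r}  = ᶜ of {p,q}
Step 2: +1 →
  {q,r}  = {r} ∪ {q}
Step 3. New:
  {p}  = ᶜ of {q,r}
Step 4: stable.

Hence σ(ℰ) has 8 members: { {}, {p}, {q}, {r}, {p,q}, {p,r}, {q,r}, S }.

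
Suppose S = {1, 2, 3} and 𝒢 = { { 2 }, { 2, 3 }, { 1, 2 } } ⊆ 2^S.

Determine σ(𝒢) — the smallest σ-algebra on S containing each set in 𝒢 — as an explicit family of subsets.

|σ(𝒢)| = 8.  σ(𝒢) = { {  }, { 1 }, { 2 }, { 3 }, { 1, 2 }, { 1, 3 }, { 2, 3 }, S }

Derivation:
Begin from { {  }, { 2 }, { 1, 2 }, { 2, 3 }, S } (that is, 𝒢 plus ∅ and S).
Step 1 adds 3:
  { 1 }  = complement { 2, 3 }
  { 3 }  = complement { 1, 2 }
  { 1, 3 }  = complement { 2 }
  [8 total]
Step 2: stable.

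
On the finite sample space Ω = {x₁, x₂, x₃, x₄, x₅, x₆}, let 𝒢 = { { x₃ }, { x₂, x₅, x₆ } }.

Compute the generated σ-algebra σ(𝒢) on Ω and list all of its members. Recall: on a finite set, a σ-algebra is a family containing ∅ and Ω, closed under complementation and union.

|σ(𝒢)| = 8.  σ(𝒢) = { ∅, { x₃ }, { x₁, x₄ }, { x₁, x₃, x₄ }, { x₂, x₅, x₆ }, { x₂, x₃, x₅, x₆ }, { x₁, x₂, x₄, x₅, x₆ }, Ω }

Working:
Start: 𝒢 ∪ {∅, Ω} = { ∅, { x₃ }, { x₂, x₅, x₆ }, Ω }.
Iteration 1: 3 new —
  { x₁, x₃, x₄ }  = ᶜ of { x₂, x₅, x₆ }
  { x₂, x₃, x₅, x₆ }  = { x₃ } ∪ { x₂, x₅, x₆ }
  { x₁, x₂, x₄, x₅, x₆ }  = ᶜ of { x₃ }
  [7 total]
Iteration 2 (1 new):
  { x₁, x₄ }  = ᶜ of { x₂, x₃, x₅, x₆ }
  [8 total]
Iteration 3 adds nothing — fixpoint reached.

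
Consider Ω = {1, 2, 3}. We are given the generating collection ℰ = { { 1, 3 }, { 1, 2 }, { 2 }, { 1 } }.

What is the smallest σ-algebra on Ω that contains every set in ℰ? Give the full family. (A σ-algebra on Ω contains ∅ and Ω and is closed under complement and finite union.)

σ(ℰ) = { {  }, { 1 }, { 2 }, { 3 }, { 1, 2 }, { 1, 3 }, { 2, 3 }, Ω }

Trace:
Initial family (6 sets): { {  }, { 1 }, { 2 }, { 1, 2 }, { 1, 3 }, Ω }.
Iteration 1: +2 →
  { 3 }  = Ω∖{ 1, 2 }
  { 2, 3 }  = Ω∖{ 1 }
After Iteration 2 the family is unchanged; done.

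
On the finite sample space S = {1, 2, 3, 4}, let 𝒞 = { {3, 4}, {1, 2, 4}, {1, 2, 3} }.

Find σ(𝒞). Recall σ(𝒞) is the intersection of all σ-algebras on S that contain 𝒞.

σ(𝒞) (8 sets): { {}, {3}, {4}, {1, 2}, {3, 4}, {1, 2, 3}, {1, 2, 4}, S }

Check:
Seed the family with 𝒞 together with ∅ and S: { {}, {3, 4}, {1, 2, 3}, {1, 2, 4}, S }.
Round 1 adds 3:
  {3}  = S∖{1, 2, 4}
  {4}  = S∖{1, 2, 3}
  {1, 2}  = S∖{3, 4}
  [8 total]
Round 2: no new sets; the family is a σ-algebra.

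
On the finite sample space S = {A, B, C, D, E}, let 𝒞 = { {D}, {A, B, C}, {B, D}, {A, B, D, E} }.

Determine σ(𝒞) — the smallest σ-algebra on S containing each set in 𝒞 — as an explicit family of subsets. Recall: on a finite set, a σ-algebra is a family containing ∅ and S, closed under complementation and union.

σ(𝒞) = { {}, {A}, {B}, {C}, {D}, {E}, {A, B}, {A, C}, {A, D}, {A, E}, {B, C}, {B, D}, {B, E}, {C, D}, {C, E}, {D, E}, {A, B, C}, {A, B, D}, {A, B, E}, {A, C, D}, {A, C, E}, {A, D, E}, {B, C, D}, {B, C, E}, {B, D, E}, {C, D, E}, {A, B, C, D}, {A, B, C, E}, {A, B, D, E}, {A, C, D, E}, {B, C, D, E}, S }

Check:
Start: 𝒞 ∪ {∅, S} = { {}, {D}, {B, D}, {A, B, C}, {A, B, D, E}, S }.
Pass 1 (5 new):
  {C}  = complement {A, B, D, E}
  {D, E}  = complement {A, B, C}
  {A, C, E}  = complement {B, D}
  {A, B, C, D}  = {A, B, C} ∪ {D}
  {A, B, C, E}  = complement {D}
Pass 2: 6 new —
  {E}  = complement {A, B, C, D}
  {C, D}  = {C} ∪ {D}
  {B, C, D}  = {C} ∪ {B, D}
  {B, D, E}  = {D, E} ∪ {B, D}
  {C, D, E}  = {D, E} ∪ {C}
  {A, C, D, E}  = {A, C, E} ∪ {D, E}
Pass 3: +7 →
  {B}  = complement {A, C, D, E}
  {A, B}  = complement {C, D, E}
  {A, C}  = complement {B, D, E}
  {A, E}  = complement {B, C, D}
  {C, E}  = {C} ∪ {E}
  {A, B, E}  = complement {C, D}
  {B, C, D, E}  = {D, E} ∪ {B, C, D}
Pass 4: 7 new —
  {A}  = complement {B, C, D, E}
  {B, C}  = {B} ∪ {C}
  {B, E}  = {B} ∪ {E}
  {A, B, D}  = complement {C, E}
  {A, C, D}  = {C, D} ∪ {A, C}
  {A, D, E}  = {D, E} ∪ {A, E}
  {B, C, E}  = {B} ∪ {C, E}
Pass 5: +1 →
  {A, D}  = complement {B, C, E}
Pass 6 adds nothing — fixpoint reached.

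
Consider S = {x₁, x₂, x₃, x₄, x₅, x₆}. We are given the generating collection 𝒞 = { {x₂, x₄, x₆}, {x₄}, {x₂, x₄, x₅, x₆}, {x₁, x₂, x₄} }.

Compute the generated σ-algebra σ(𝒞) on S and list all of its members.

|σ(𝒞)| = 64.  σ(𝒞) = { ∅, {x₁}, {x₂}, {x₃}, {x₄}, {x₅}, {x₆}, {x₁, x₂}, {x₁, x₃}, {x₁, x₄}, {x₁, x₅}, {x₁, x₆}, {x₂, x₃}, {x₂, x₄}, {x₂, x₅}, {x₂, x₆}, {x₃, x₄}, {x₃, x₅}, {x₃, x₆}, {x₄, x₅}, {x₄, x₆}, {x₅, x₆}, {x₁, x₂, x₃}, {x₁, x₂, x₄}, {x₁, x₂, x₅}, {x₁, x₂, x₆}, {x₁, x₃, x₄}, {x₁, x₃, x₅}, {x₁, x₃, x₆}, {x₁, x₄, x₅}, {x₁, x₄, x₆}, {x₁, x₅, x₆}, {x₂, x₃, x₄}, {x₂, x₃, x₅}, {x₂, x₃, x₆}, {x₂, x₄, x₅}, {x₂, x₄, x₆}, {x₂, x₅, x₆}, {x₃, x₄, x₅}, {x₃, x₄, x₆}, {x₃, x₅, x₆}, {x₄, x₅, x₆}, {x₁, x₂, x₃, x₄}, {x₁, x₂, x₃, x₅}, {x₁, x₂, x₃, x₆}, {x₁, x₂, x₄, x₅}, {x₁, x₂, x₄, x₆}, {x₁, x₂, x₅, x₆}, {x₁, x₃, x₄, x₅}, {x₁, x₃, x₄, x₆}, {x₁, x₃, x₅, x₆}, {x₁, x₄, x₅, x₆}, {x₂, x₃, x₄, x₅}, {x₂, x₃, x₄, x₆}, {x₂, x₃, x₅, x₆}, {x₂, x₄, x₅, x₆}, {x₃, x₄, x₅, x₆}, {x₁, x₂, x₃, x₄, x₅}, {x₁, x₂, x₃, x₄, x₆}, {x₁, x₂, x₃, x₅, x₆}, {x₁, x₂, x₄, x₅, x₆}, {x₁, x₃, x₄, x₅, x₆}, {x₂, x₃, x₄, x₅, x₆}, S }

Working:
Take S₀ = 𝒞 ∪ {∅, S} = { ∅, {x₄}, {x₁, x₂, x₄}, {x₂, x₄, x₆}, {x₂, x₄, x₅, x₆}, S }.
Pass 1 adds 6:
  {x₁, x₃}  = S∖{x₂, x₄, x₅, x₆}
  {x₁, x₃, x₅}  = S∖{x₂, x₄, x₆}
  {x₃, x₅, x₆}  = S∖{x₁, x₂, x₄}
  {x₁, x₂, x₄, x₆}  = {x₂, x₄, x₆} ∪ {x₁, x₂, x₄}
  {x₁, x₂, x₃, x₅, x₆}  = S∖{x₄}
  {x₁, x₂, x₄, x₅, x₆}  = {x₂, x₄, x₅, x₆} ∪ {x₁, x₂, x₄}
  [12 total]
Pass 2: 10 new —
  {x₃}  = S∖{x₁, x₂, x₄, x₅, x₆}
  {x₃, x₅}  = S∖{x₁, x₂, x₄, x₆}
  {x₁, x₃, x₄}  = {x₁, x₃} ∪ {x₄}
  {x₁, x₂, x₃, x₄}  = {x₁, x₂, x₄} ∪ {x₁, x₃}
  {x₁, x₃, x₄, x₅}  = {x₁, x₃, x₅} ∪ {x₄}
  {x₁, x₃, x₅, x₆}  = {x₁, x₃, x₅} ∪ {x₃, x₅, x₆}
  {x₃, x₄, x₅, x₆}  = {x₃, x₅, x₆} ∪ {x₄}
  {x₁, x₂, x₃, x₄, x₅}  = {x₁, x₃, x₅} ∪ {x₁, x₂, x₄}
  {x₁, x₂, x₃, x₄, x₆}  = {x₂, x₄, x₆} ∪ {x₁, x₃}
  {x₂, x₃, x₄, x₅, x₆}  = {x₂, x₄, x₆} ∪ {x₃, x₅, x₆}
  [22 total]
Pass 3: 12 new —
  {x₁}  = S∖{x₂, x₃, x₄, x₅, x₆}
  {x₅}  = S∖{x₁, x₂, x₃, x₄, x₆}
  {x₆}  = S∖{x₁, x₂, x₃, x₄, x₅}
  {x₁, x₂}  = S∖{x₃, x₄, x₅, x₆}
  {x₂, x₄}  = S∖{x₁, x₃, x₅, x₆}
  {x₂, x₆}  = S∖{x₁, x₃, x₄, x₅}
  {x₃, x₄}  = {x₃} ∪ {x₄}
  {x₅, x₆}  = S∖{x₁, x₂, x₃, x₄}
  {x₂, x₅, x₆}  = S∖{x₁, x₃, x₄}
  {x₃, x₄, x₅}  = {x₃, x₅} ∪ {x₄}
  {x₂, x₃, x₄, x₆}  = {x₂, x₄, x₆} ∪ {x₃}
  {x₁, x₃, x₄, x₅, x₆}  = {x₁, x₃, x₅} ∪ {x₃, x₄, x₅, x₆}
  [34 total]
Pass 4. New:
  {x₂}  = S∖{x₁, x₃, x₄, x₅, x₆}
  {x₁, x₄}  = {x₁} ∪ {x₄}
  {x₁, x₅}  = S∖{x₂, x₃, x₄, x₆}
  {x₁, x₆}  = {x₁} ∪ {x₆}
  {x₃, x₆}  = {x₆} ∪ {x₃}
  {x₄, x₅}  = {x₅} ∪ {x₄}
  {x₄, x₆}  = {x₆} ∪ {x₄}
  {x₁, x₂, x₃}  = {x₁, x₂} ∪ {x₃}
  {x₁, x₂, x₅}  = {x₁, x₂} ∪ {x₅}
  {x₁, x₂, x₆}  = S∖{x₃, x₄, x₅}
  {x₁, x₃, x₆}  = {x₆} ∪ {x₁, x₃}
  {x₁, x₅, x₆}  = {x₅, x₆} ∪ {x₁}
  {x₂, x₃, x₄}  = {x₃, x₄} ∪ {x₂, x₄}
  {x₂, x₃, x₆}  = {x₂, x₆} ∪ {x₃}
  {x₂, x₄, x₅}  = {x₅} ∪ {x₂, x₄}
  {x₃, x₄, x₆}  = {x₃, x₄} ∪ {x₆}
  {x₄, x₅, x₆}  = {x₅, x₆} ∪ {x₄}
  {x₁, x₂, x₃, x₅}  = {x₁, x₂} ∪ {x₁, x₃, x₅}
  {x₁, x₂, x₃, x₆}  = {x₂, x₆} ∪ {x₁, x₃}
  {x₁, x₂, x₄, x₅}  = {x₁, x₂, x₄} ∪ {x₅}
  {x₁, x₂, x₅, x₆}  = S∖{x₃, x₄}
  {x₁, x₃, x₄, x₆}  = {x₆} ∪ {x₁, x₃, x₄}
  {x₂, x₃, x₄, x₅}  = {x₃, x₄, x₅} ∪ {x₂, x₄}
  {x₂, x₃, x₅, x₆}  = {x₂, x₅, x₆} ∪ {x₃}
  [58 total]
Pass 5. New:
  {x₂, x₃}  = {x₂} ∪ {x₃}
  {x₂, x₅}  = S∖{x₁, x₃, x₄, x₆}
  {x₁, x₄, x₅}  = S∖{x₂, x₃, x₆}
  {x₁, x₄, x₆}  = {x₁, x₆} ∪ {x₁, x₄}
  {x₂, x₃, x₅}  = {x₂} ∪ {x₃, x₅}
  {x₁, x₄, x₅, x₆}  = {x₅, x₆} ∪ {x₁, x₄}
  [64 total]
Pass 6: no new sets; the family is a σ-algebra.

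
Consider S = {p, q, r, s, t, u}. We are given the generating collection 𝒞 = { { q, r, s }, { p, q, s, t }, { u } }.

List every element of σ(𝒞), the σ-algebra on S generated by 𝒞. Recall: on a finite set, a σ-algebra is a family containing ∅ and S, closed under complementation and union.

Answer: σ(𝒞) = { {}, { r }, { u }, { p, t }, { q, s }, { r, u }, { p, r, t }, { p, t, u }, { q, r, s }, { q, s, u }, { p, q, s, t }, { p, r, t, u }, { q, r, s, u }, { p, q, r, s, t }, { p, q, s, t, u }, S }

Trace:
Start: 𝒞 ∪ {∅, S} = { {}, { u }, { q, r, s }, { p, q, s, t }, S }.
Iteration 1. New:
  { r, u }  = ᶜ of { p, q, s, t }
  { p, t, u }  = ᶜ of { q, r, s }
  { q, r, s, u }  = { q, r, s } ∪ { u }
  { p, q, r, s, t }  = ᶜ of { u }
  { p, q, s, t, u }  = { p, q, s, t } ∪ { u }
Iteration 2: +3 →
  { r }  = ᶜ of { p, q, s, t, u }
  { p, t }  = ᶜ of { q, r, s, u }
  { p, r, t, u }  = { p, t, u } ∪ { r, u }
Iteration 3 adds 2:
  { q, s }  = ᶜ of { p, r, t, u }
  { p, r, t }  = { r } ∪ { p, t }
Iteration 4: +1 →
  { q, s, u }  = ᶜ of { p, r, t }
Iteration 5: stable.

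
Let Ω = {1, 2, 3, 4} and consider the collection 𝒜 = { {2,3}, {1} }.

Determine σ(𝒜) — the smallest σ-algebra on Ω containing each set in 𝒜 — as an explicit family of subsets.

|σ(𝒜)| = 8.  σ(𝒜) = { {}, {1}, {4}, {1,4}, {2,3}, {1,2,3}, {2,3,4}, Ω }

Trace:
Initial family (4 sets): { {}, {1}, {2,3}, Ω }.
Round 1 adds 3:
  {1,4}  = {2,3}ᶜ
  {1,2,3}  = {1} ∪ {2,3}
  {2,3,4}  = {1}ᶜ
  — 7 sets.
Round 2 adds 1:
  {4}  = {1,2,3}ᶜ
  — 8 sets.
Round 3: stable.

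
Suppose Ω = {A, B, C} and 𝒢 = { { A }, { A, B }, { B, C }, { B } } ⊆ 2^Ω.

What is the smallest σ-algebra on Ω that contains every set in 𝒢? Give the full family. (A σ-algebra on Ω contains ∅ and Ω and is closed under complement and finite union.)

σ(𝒢) = { ∅, { A }, { B }, { C }, { A, B }, { A, C }, { B, C }, Ω }

Check:
Take S₀ = 𝒢 ∪ {∅, Ω} = { ∅, { A }, { B }, { A, B }, { B, C }, Ω }.
Round 1 adds 2:
  { C }  = ᶜ of { A, B }
  { A, C }  = ᶜ of { B }
  — 8 sets.
Round 2 adds nothing — fixpoint reached.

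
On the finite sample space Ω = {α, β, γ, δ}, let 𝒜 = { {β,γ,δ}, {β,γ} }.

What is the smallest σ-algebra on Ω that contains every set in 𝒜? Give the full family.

Seed the family with 𝒜 together with ∅ and Ω: { {}, {β,γ}, {β,γ,δ}, Ω }.
Round 1: 2 new —
  {α}  = {β,γ,δ}ᶜ
  {α,δ}  = {β,γ}ᶜ
  — 6 sets.
Round 2 (1 new):
  {α,β,γ}  = {β,γ} ∪ {α}
  — 7 sets.
Round 3. New:
  {δ}  = {α,β,γ}ᶜ
  — 8 sets.
Round 4: already closed under ᶜ and ∪.

σ(𝒜) = { {}, {α}, {δ}, {α,δ}, {β,γ}, {α,β,γ}, {β,γ,δ}, Ω }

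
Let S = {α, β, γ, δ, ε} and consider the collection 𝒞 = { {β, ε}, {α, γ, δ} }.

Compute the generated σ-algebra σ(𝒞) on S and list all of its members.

σ(𝒞) = { {}, {β, ε}, {α, γ, δ}, S }

Check:
Seed the family with 𝒞 together with ∅ and S: { {}, {β, ε}, {α, γ, δ}, S }.
Iteration 1: stable.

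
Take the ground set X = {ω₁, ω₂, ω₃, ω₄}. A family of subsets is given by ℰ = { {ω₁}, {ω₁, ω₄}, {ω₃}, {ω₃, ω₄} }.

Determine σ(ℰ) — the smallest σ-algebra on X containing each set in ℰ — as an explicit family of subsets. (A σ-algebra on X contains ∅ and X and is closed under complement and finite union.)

Answer: σ(ℰ) = { {}, {ω₁}, {ω₂}, {ω₃}, {ω₄}, {ω₁, ω₂}, {ω₁, ω₃}, {ω₁, ω₄}, {ω₂, ω₃}, {ω₂, ω₄}, {ω₃, ω₄}, {ω₁, ω₂, ω₃}, {ω₁, ω₂, ω₄}, {ω₁, ω₃, ω₄}, {ω₂, ω₃, ω₄}, X }

Derivation:
Initial family (6 sets): { {}, {ω₁}, {ω₃}, {ω₁, ω₄}, {ω₃, ω₄}, X }.
Step 1. New:
  {ω₁, ω₂}  = complement {ω₃, ω₄}
  {ω₁, ω₃}  = {ω₃} ∪ {ω₁}
  {ω₂, ω₃}  = complement {ω₁, ω₄}
  {ω₁, ω₂, ω₄}  = complement {ω₃}
  {ω₁, ω₃, ω₄}  = {ω₃} ∪ {ω₁, ω₄}
  {ω₂, ω₃, ω₄}  = complement {ω₁}
  [12 total]
Step 2 adds 3:
  {ω₂}  = complement {ω₁, ω₃, ω₄}
  {ω₂, ω₄}  = complement {ω₁, ω₃}
  {ω₁, ω₂, ω₃}  = {ω₁, ω₂} ∪ {ω₃}
  [15 total]
Step 3: 1 new —
  {ω₄}  = complement {ω₁, ω₂, ω₃}
  [16 total]
Step 4 adds nothing — fixpoint reached.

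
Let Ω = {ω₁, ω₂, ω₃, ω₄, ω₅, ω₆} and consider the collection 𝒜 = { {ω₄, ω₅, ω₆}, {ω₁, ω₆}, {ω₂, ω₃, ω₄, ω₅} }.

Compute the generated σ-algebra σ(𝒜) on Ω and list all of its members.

Answer: σ(𝒜) = { {}, {ω₁}, {ω₆}, {ω₁, ω₆}, {ω₂, ω₃}, {ω₄, ω₅}, {ω₁, ω₂, ω₃}, {ω₁, ω₄, ω₅}, {ω₂, ω₃, ω₆}, {ω₄, ω₅, ω₆}, {ω₁, ω₂, ω₃, ω₆}, {ω₁, ω₄, ω₅, ω₆}, {ω₂, ω₃, ω₄, ω₅}, {ω₁, ω₂, ω₃, ω₄, ω₅}, {ω₂, ω₃, ω₄, ω₅, ω₆}, Ω }

Check:
Begin from { {}, {ω₁, ω₆}, {ω₄, ω₅, ω₆}, {ω₂, ω₃, ω₄, ω₅}, Ω } (that is, 𝒜 plus ∅ and Ω).
Round 1 adds 3:
  {ω₁, ω₂, ω₃}  = ᶜ of {ω₄, ω₅, ω₆}
  {ω₁, ω₄, ω₅, ω₆}  = {ω₁, ω₆} ∪ {ω₄, ω₅, ω₆}
  {ω₂, ω₃, ω₄, ω₅, ω₆}  = {ω₂, ω₃, ω₄, ω₅} ∪ {ω₄, ω₅, ω₆}
  [8 total]
Round 2. New:
  {ω₁}  = ᶜ of {ω₂, ω₃, ω₄, ω₅, ω₆}
  {ω₂, ω₃}  = ᶜ of {ω₁, ω₄, ω₅, ω₆}
  {ω₁, ω₂, ω₃, ω₆}  = {ω₁, ω₂, ω₃} ∪ {ω₁, ω₆}
  {ω₁, ω₂, ω₃, ω₄, ω₅}  = {ω₂, ω₃, ω₄, ω₅} ∪ {ω₁, ω₂, ω₃}
  [12 total]
Round 3. New:
  {ω₆}  = ᶜ of {ω₁, ω₂, ω₃, ω₄, ω₅}
  {ω₄, ω₅}  = ᶜ of {ω₁, ω₂, ω₃, ω₆}
  [14 total]
Round 4 adds 2:
  {ω₁, ω₄, ω₅}  = {ω₄, ω₅} ∪ {ω₁}
  {ω₂, ω₃, ω₆}  = {ω₂, ω₃} ∪ {ω₆}
  [16 total]
Round 5: already closed under ᶜ and ∪.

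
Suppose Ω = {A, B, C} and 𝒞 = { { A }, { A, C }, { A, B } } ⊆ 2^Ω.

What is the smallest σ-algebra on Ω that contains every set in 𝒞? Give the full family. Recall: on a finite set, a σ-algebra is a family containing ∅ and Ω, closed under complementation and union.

Take S₀ = 𝒞 ∪ {∅, Ω} = { {  }, { A }, { A, B }, { A, C }, Ω }.
Round 1 adds 3:
  { B }  = ᶜ of { A, C }
  { C }  = ᶜ of { A, B }
  { B, C }  = ᶜ of { A }
  (now 8)
Round 2: stable.

|σ(𝒞)| = 8.  σ(𝒞) = { {  }, { A }, { B }, { C }, { A, B }, { A, C }, { B, C }, Ω }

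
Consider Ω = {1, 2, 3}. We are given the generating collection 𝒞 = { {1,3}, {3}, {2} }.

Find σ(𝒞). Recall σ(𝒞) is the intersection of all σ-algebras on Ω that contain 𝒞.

Take S₀ = 𝒞 ∪ {∅, Ω} = { ∅, {2}, {3}, {1,3}, Ω }.
Step 1 adds 2:
  {1,2}  = {3}ᶜ
  {2,3}  = {3} ∪ {2}
Step 2. New:
  {1}  = {2,3}ᶜ
Step 3: closed — nothing new.

Therefore σ(𝒞) = { ∅, {1}, {2}, {3}, {1,2}, {1,3}, {2,3}, Ω } (|σ(𝒞)| = 8).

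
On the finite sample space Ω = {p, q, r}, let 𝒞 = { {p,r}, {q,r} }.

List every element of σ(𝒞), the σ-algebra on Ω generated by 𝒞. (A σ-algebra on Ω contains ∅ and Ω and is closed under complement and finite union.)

σ(𝒞) = { {}, {p}, {q}, {r}, {p,q}, {p,r}, {q,r}, Ω }

Working:
Begin from { {}, {p,r}, {q,r}, Ω } (that is, 𝒞 plus ∅ and Ω).
Iteration 1 (2 new):
  {p}  = complement {q,r}
  {q}  = complement {p,r}
  [6 total]
Iteration 2. New:
  {p,q}  = {q} ∪ {p}
  [7 total]
Iteration 3 adds 1:
  {r}  = complement {p,q}
  [8 total]
Iteration 4: closed — nothing new.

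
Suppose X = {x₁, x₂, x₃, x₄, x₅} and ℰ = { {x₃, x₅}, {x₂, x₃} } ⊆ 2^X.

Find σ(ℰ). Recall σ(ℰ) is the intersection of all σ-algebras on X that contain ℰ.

Answer: σ(ℰ) = { {}, {x₂}, {x₃}, {x₅}, {x₁, x₄}, {x₂, x₃}, {x₂, x₅}, {x₃, x₅}, {x₁, x₂, x₄}, {x₁, x₃, x₄}, {x₁, x₄, x₅}, {x₂, x₃, x₅}, {x₁, x₂, x₃, x₄}, {x₁, x₂, x₄, x₅}, {x₁, x₃, x₄, x₅}, X }

Trace:
Take S₀ = ℰ ∪ {∅, X} = { {}, {x₂, x₃}, {x₃, x₅}, X }.
Step 1 adds 3:
  {x₁, x₂, x₄}  = X∖{x₃, x₅}
  {x₁, x₄, x₅}  = X∖{x₂, x₃}
  {x₂, x₃, x₅}  = {x₃, x₅} ∪ {x₂, x₃}
Step 2 adds 4:
  {x₁, x₄}  = X∖{x₂, x₃, x₅}
  {x₁, x₂, x₃, x₄}  = {x₂, x₃} ∪ {x₁, x₂, x₄}
  {x₁, x₂, x₄, x₅}  = {x₁, x₄, x₅} ∪ {x₁, x₂, x₄}
  {x₁, x₃, x₄, x₅}  = {x₁, x₄, x₅} ∪ {x₃, x₅}
Step 3: 3 new —
  {x₂}  = X∖{x₁, x₃, x₄, x₅}
  {x₃}  = X∖{x₁, x₂, x₄, x₅}
  {x₅}  = X∖{x₁, x₂, x₃, x₄}
Step 4 adds 2:
  {x₂, x₅}  = {x₂} ∪ {x₅}
  {x₁, x₃, x₄}  = {x₃} ∪ {x₁, x₄}
Step 5: no new sets; the family is a σ-algebra.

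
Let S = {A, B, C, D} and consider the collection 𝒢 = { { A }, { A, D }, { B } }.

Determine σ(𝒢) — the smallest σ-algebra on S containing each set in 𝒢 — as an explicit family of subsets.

Start: 𝒢 ∪ {∅, S} = { ∅, { A }, { B }, { A, D }, S }.
Pass 1 adds 5:
  { A, B }  = { B } ∪ { A }
  { B, C }  = S∖{ A, D }
  { A, B, D }  = { A, D } ∪ { B }
  { A, C, D }  = S∖{ B }
  { B, C, D }  = S∖{ A }
  [10 total]
Pass 2. New:
  { C }  = S∖{ A, B, D }
  { C, D }  = S∖{ A, B }
  { A, B, C }  = { A, B } ∪ { B, C }
  [13 total]
Pass 3. New:
  { D }  = S∖{ A, B, C }
  { A, C }  = { C } ∪ { A }
  [15 total]
Pass 4 (1 new):
  { B, D }  = S∖{ A, C }
  [16 total]
Pass 5: already closed under ᶜ and ∪.

Therefore σ(𝒢) = { ∅, { A }, { B }, { C }, { D }, { A, B }, { A, C }, { A, D }, { B, C }, { B, D }, { C, D }, { A, B, C }, { A, B, D }, { A, C, D }, { B, C, D }, S } (|σ(𝒢)| = 16).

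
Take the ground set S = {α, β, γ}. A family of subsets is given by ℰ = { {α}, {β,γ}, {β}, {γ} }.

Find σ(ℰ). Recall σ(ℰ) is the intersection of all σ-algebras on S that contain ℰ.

σ(ℰ) (8 sets): { {}, {α}, {β}, {γ}, {α,β}, {α,γ}, {β,γ}, S }

Working:
Seed the family with ℰ together with ∅ and S: { {}, {α}, {β}, {γ}, {β,γ}, S }.
Iteration 1: 2 new —
  {α,β}  = ᶜ of {γ}
  {α,γ}  = ᶜ of {β}
  [8 total]
Iteration 2: already closed under ᶜ and ∪.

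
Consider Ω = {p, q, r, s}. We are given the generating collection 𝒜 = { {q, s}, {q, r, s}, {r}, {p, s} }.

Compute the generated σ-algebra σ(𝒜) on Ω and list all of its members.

Seed the family with 𝒜 together with ∅ and Ω: { {}, {r}, {p, s}, {q, s}, {q, r, s}, Ω }.
Pass 1 adds 5:
  {p}  = {q, r, s}ᶜ
  {p, r}  = {q, s}ᶜ
  {q, r}  = {p, s}ᶜ
  {p, q, s}  = {r}ᶜ
  {p, r, s}  = {r} ∪ {p, s}
  |family| = 11
Pass 2 (2 new):
  {q}  = {p, r, s}ᶜ
  {p, q, r}  = {q, r} ∪ {p, r}
  |family| = 13
Pass 3: +2 →
  {s}  = {p, q, r}ᶜ
  {p, q}  = {q} ∪ {p}
  |family| = 15
Pass 4 (1 new):
  {r, s}  = {p, q}ᶜ
  |family| = 16
Pass 5: stable.

Hence σ(𝒜) has 16 members: { {}, {p}, {q}, {r}, {s}, {p, q}, {p, r}, {p, s}, {q, r}, {q, s}, {r, s}, {p, q, r}, {p, q, s}, {p, r, s}, {q, r, s}, Ω }.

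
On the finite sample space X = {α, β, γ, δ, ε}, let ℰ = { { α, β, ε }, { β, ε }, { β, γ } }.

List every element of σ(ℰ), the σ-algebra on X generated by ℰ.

σ(ℰ) (32 sets): { {}, { α }, { β }, { γ }, { δ }, { ε }, { α, β }, { α, γ }, { α, δ }, { α, ε }, { β, γ }, { β, δ }, { β, ε }, { γ, δ }, { γ, ε }, { δ, ε }, { α, β, γ }, { α, β, δ }, { α, β, ε }, { α, γ, δ }, { α, γ, ε }, { α, δ, ε }, { β, γ, δ }, { β, γ, ε }, { β, δ, ε }, { γ, δ, ε }, { α, β, γ, δ }, { α, β, γ, ε }, { α, β, δ, ε }, { α, γ, δ, ε }, { β, γ, δ, ε }, X }

Derivation:
Start: ℰ ∪ {∅, X} = { {}, { β, γ }, { β, ε }, { α, β, ε }, X }.
Iteration 1 (5 new):
  { γ, δ }  = X∖{ α, β, ε }
  { α, γ, δ }  = X∖{ β, ε }
  { α, δ, ε }  = X∖{ β, γ }
  { β, γ, ε }  = { β, ε } ∪ { β, γ }
  { α, β, γ, ε }  = { α, β, ε } ∪ { β, γ }
  — 10 sets.
Iteration 2. New:
  { δ }  = X∖{ α, β, γ, ε }
  { α, δ }  = X∖{ β, γ, ε }
  { β, γ, δ }  = { γ, δ } ∪ { β, γ }
  { α, β, γ, δ }  = { α, γ, δ } ∪ { β, γ }
  { α, β, δ, ε }  = { α, δ, ε } ∪ { β, ε }
  { α, γ, δ, ε }  = { α, δ, ε } ∪ { γ, δ }
  { β, γ, δ, ε }  = { β, ε } ∪ { γ, δ }
  — 17 sets.
Iteration 3 adds 6:
  { α }  = X∖{ β, γ, δ, ε }
  { β }  = X∖{ α, γ, δ, ε }
  { γ }  = X∖{ α, β, δ, ε }
  { ε }  = X∖{ α, β, γ, δ }
  { α, ε }  = X∖{ β, γ, δ }
  { β, δ, ε }  = { β, ε } ∪ { δ }
  — 23 sets.
Iteration 4: +9 →
  { α, β }  = { β } ∪ { α }
  { α, γ }  = X∖{ β, δ, ε }
  { β, δ }  = { β } ∪ { δ }
  { γ, ε }  = { ε } ∪ { γ }
  { δ, ε }  = { ε } ∪ { δ }
  { α, β, γ }  = { β, γ } ∪ { α }
  { α, β, δ }  = { β } ∪ { α, δ }
  { α, γ, ε }  = { γ } ∪ { α, ε }
  { γ, δ, ε }  = { γ, δ } ∪ { ε }
  — 32 sets.
Iteration 5 adds nothing — fixpoint reached.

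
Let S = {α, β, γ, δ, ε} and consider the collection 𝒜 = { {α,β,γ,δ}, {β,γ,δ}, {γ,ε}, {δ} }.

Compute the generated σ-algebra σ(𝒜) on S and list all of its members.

σ(𝒜) (32 sets): { ∅, {α}, {β}, {γ}, {δ}, {ε}, {α,β}, {α,γ}, {α,δ}, {α,ε}, {β,γ}, {β,δ}, {β,ε}, {γ,δ}, {γ,ε}, {δ,ε}, {α,β,γ}, {α,β,δ}, {α,β,ε}, {α,γ,δ}, {α,γ,ε}, {α,δ,ε}, {β,γ,δ}, {β,γ,ε}, {β,δ,ε}, {γ,δ,ε}, {α,β,γ,δ}, {α,β,γ,ε}, {α,β,δ,ε}, {α,γ,δ,ε}, {β,γ,δ,ε}, S }

Check:
Begin from { ∅, {δ}, {γ,ε}, {β,γ,δ}, {α,β,γ,δ}, S } (that is, 𝒜 plus ∅ and S).
Iteration 1: 6 new —
  {ε}  = S∖{α,β,γ,δ}
  {α,ε}  = S∖{β,γ,δ}
  {α,β,δ}  = S∖{γ,ε}
  {γ,δ,ε}  = {δ} ∪ {γ,ε}
  {α,β,γ,ε}  = S∖{δ}
  {β,γ,δ,ε}  = {β,γ,δ} ∪ {γ,ε}
  |family| = 12
Iteration 2: 7 new —
  {α}  = S∖{β,γ,δ,ε}
  {α,β}  = S∖{γ,δ,ε}
  {δ,ε}  = {ε} ∪ {δ}
  {α,γ,ε}  = {α,ε} ∪ {γ,ε}
  {α,δ,ε}  = {α,ε} ∪ {δ}
  {α,β,δ,ε}  = {α,β,δ} ∪ {ε}
  {α,γ,δ,ε}  = {γ,δ,ε} ∪ {α,ε}
  |family| = 19
Iteration 3 (7 new):
  {β}  = S∖{α,γ,δ,ε}
  {γ}  = S∖{α,β,δ,ε}
  {α,δ}  = {δ} ∪ {α}
  {β,γ}  = S∖{α,δ,ε}
  {β,δ}  = S∖{α,γ,ε}
  {α,β,γ}  = S∖{δ,ε}
  {α,β,ε}  = {α,ε} ∪ {α,β}
  |family| = 26
Iteration 4 adds 6:
  {α,γ}  = {γ} ∪ {α}
  {β,ε}  = {β} ∪ {ε}
  {γ,δ}  = S∖{α,β,ε}
  {α,γ,δ}  = {γ} ∪ {α,δ}
  {β,γ,ε}  = S∖{α,δ}
  {β,δ,ε}  = {β} ∪ {δ,ε}
  |family| = 32
Iteration 5: no new sets; the family is a σ-algebra.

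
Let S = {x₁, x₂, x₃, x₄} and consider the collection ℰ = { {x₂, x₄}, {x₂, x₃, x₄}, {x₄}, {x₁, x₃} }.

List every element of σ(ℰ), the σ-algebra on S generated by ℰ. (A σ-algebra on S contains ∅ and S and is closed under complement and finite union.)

σ(ℰ) (16 sets): { ∅, {x₁}, {x₂}, {x₃}, {x₄}, {x₁, x₂}, {x₁, x₃}, {x₁, x₄}, {x₂, x₃}, {x₂, x₄}, {x₃, x₄}, {x₁, x₂, x₃}, {x₁, x₂, x₄}, {x₁, x₃, x₄}, {x₂, x₃, x₄}, S }

Derivation:
Take S₀ = ℰ ∪ {∅, S} = { ∅, {x₄}, {x₁, x₃}, {x₂, x₄}, {x₂, x₃, x₄}, S }.
Round 1 adds 3:
  {x₁}  = complement {x₂, x₃, x₄}
  {x₁, x₂, x₃}  = complement {x₄}
  {x₁, x₃, x₄}  = {x₁, x₃} ∪ {x₄}
  [9 total]
Round 2: 3 new —
  {x₂}  = complement {x₁, x₃, x₄}
  {x₁, x₄}  = {x₄} ∪ {x₁}
  {x₁, x₂, x₄}  = {x₂, x₄} ∪ {x₁}
  [12 total]
Round 3. New:
  {x₃}  = complement {x₁, x₂, x₄}
  {x₁, x₂}  = {x₂} ∪ {x₁}
  {x₂, x₃}  = complement {x₁, x₄}
  [15 total]
Round 4 (1 new):
  {x₃, x₄}  = complement {x₁, x₂}
  [16 total]
After Round 5 the family is unchanged; done.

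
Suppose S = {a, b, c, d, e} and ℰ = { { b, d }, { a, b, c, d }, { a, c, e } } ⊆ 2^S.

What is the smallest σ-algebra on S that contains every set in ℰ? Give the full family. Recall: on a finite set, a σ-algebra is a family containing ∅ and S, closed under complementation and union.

σ(ℰ) = { {  }, { e }, { a, c }, { b, d }, { a, c, e }, { b, d, e }, { a, b, c, d }, S }

Derivation:
Start: ℰ ∪ {∅, S} = { {  }, { b, d }, { a, c, e }, { a, b, c, d }, S }.
Pass 1: +1 →
  { e }  = ᶜ of { a, b, c, d }
  |family| = 6
Pass 2. New:
  { b, d, e }  = { b, d } ∪ { e }
  |family| = 7
Pass 3 adds 1:
  { a, c }  = ᶜ of { b, d, e }
  |family| = 8
Pass 4 adds nothing — fixpoint reached.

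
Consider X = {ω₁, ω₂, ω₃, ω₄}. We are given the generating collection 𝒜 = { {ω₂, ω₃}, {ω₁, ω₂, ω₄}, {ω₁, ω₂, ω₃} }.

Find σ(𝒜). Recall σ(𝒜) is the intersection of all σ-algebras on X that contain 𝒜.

σ(𝒜) (16 sets): { {}, {ω₁}, {ω₂}, {ω₃}, {ω₄}, {ω₁, ω₂}, {ω₁, ω₃}, {ω₁, ω₄}, {ω₂, ω₃}, {ω₂, ω₄}, {ω₃, ω₄}, {ω₁, ω₂, ω₃}, {ω₁, ω₂, ω₄}, {ω₁, ω₃, ω₄}, {ω₂, ω₃, ω₄}, X }

Trace:
Take S₀ = 𝒜 ∪ {∅, X} = { {}, {ω₂, ω₃}, {ω₁, ω₂, ω₃}, {ω₁, ω₂, ω₄}, X }.
Step 1 adds 3:
  {ω₃}  = {ω₁, ω₂, ω₄}ᶜ
  {ω₄}  = {ω₁, ω₂, ω₃}ᶜ
  {ω₁, ω₄}  = {ω₂, ω₃}ᶜ
  |family| = 8
Step 2 adds 3:
  {ω₃, ω₄}  = {ω₄} ∪ {ω₃}
  {ω₁, ω₃, ω₄}  = {ω₃} ∪ {ω₁, ω₄}
  {ω₂, ω₃, ω₄}  = {ω₄} ∪ {ω₂, ω₃}
  |family| = 11
Step 3. New:
  {ω₁}  = {ω₂, ω₃, ω₄}ᶜ
  {ω₂}  = {ω₁, ω₃, ω₄}ᶜ
  {ω₁, ω₂}  = {ω₃, ω₄}ᶜ
  |family| = 14
Step 4 adds 2:
  {ω₁, ω₃}  = {ω₃} ∪ {ω₁}
  {ω₂, ω₄}  = {ω₄} ∪ {ω₂}
  |family| = 16
Step 5: already closed under ᶜ and ∪.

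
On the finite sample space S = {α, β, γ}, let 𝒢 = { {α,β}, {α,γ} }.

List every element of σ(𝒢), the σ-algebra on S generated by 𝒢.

σ(𝒢) = { ∅, {α}, {β}, {γ}, {α,β}, {α,γ}, {β,γ}, S }

Working:
Initial family (4 sets): { ∅, {α,β}, {α,γ}, S }.
Iteration 1: +2 →
  {β}  = {α,γ}ᶜ
  {γ}  = {α,β}ᶜ
  — 6 sets.
Iteration 2: +1 →
  {β,γ}  = {γ} ∪ {β}
  — 7 sets.
Iteration 3 adds 1:
  {α}  = {β,γ}ᶜ
  — 8 sets.
Iteration 4 adds nothing — fixpoint reached.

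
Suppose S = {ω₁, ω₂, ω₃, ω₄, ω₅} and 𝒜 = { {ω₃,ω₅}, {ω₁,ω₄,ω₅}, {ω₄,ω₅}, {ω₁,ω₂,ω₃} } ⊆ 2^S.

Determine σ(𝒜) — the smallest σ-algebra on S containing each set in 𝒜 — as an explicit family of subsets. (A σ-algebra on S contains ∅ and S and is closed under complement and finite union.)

Initial family (6 sets): { ∅, {ω₃,ω₅}, {ω₄,ω₅}, {ω₁,ω₂,ω₃}, {ω₁,ω₄,ω₅}, S }.
Iteration 1. New:
  {ω₂,ω₃}  = {ω₁,ω₄,ω₅}ᶜ
  {ω₁,ω₂,ω₄}  = {ω₃,ω₅}ᶜ
  {ω₃,ω₄,ω₅}  = {ω₄,ω₅} ∪ {ω₃,ω₅}
  {ω₁,ω₂,ω₃,ω₅}  = {ω₁,ω₂,ω₃} ∪ {ω₃,ω₅}
  {ω₁,ω₃,ω₄,ω₅}  = {ω₁,ω₄,ω₅} ∪ {ω₃,ω₅}
Iteration 2 adds 7:
  {ω₂}  = {ω₁,ω₃,ω₄,ω₅}ᶜ
  {ω₄}  = {ω₁,ω₂,ω₃,ω₅}ᶜ
  {ω₁,ω₂}  = {ω₃,ω₄,ω₅}ᶜ
  {ω₂,ω₃,ω₅}  = {ω₂,ω₃} ∪ {ω₃,ω₅}
  {ω₁,ω₂,ω₃,ω₄}  = {ω₁,ω₂,ω₃} ∪ {ω₁,ω₂,ω₄}
  {ω₁,ω₂,ω₄,ω₅}  = {ω₁,ω₄,ω₅} ∪ {ω₁,ω₂,ω₄}
  {ω₂,ω₃,ω₄,ω₅}  = {ω₃,ω₄,ω₅} ∪ {ω₂,ω₃}
Iteration 3: +7 →
  {ω₁}  = {ω₂,ω₃,ω₄,ω₅}ᶜ
  {ω₃}  = {ω₁,ω₂,ω₄,ω₅}ᶜ
  {ω₅}  = {ω₁,ω₂,ω₃,ω₄}ᶜ
  {ω₁,ω₄}  = {ω₂,ω₃,ω₅}ᶜ
  {ω₂,ω₄}  = {ω₄} ∪ {ω₂}
  {ω₂,ω₃,ω₄}  = {ω₂,ω₃} ∪ {ω₄}
  {ω₂,ω₄,ω₅}  = {ω₄,ω₅} ∪ {ω₂}
Iteration 4. New:
  {ω₁,ω₃}  = {ω₂,ω₄,ω₅}ᶜ
  {ω₁,ω₅}  = {ω₂,ω₃,ω₄}ᶜ
  {ω₂,ω₅}  = {ω₂} ∪ {ω₅}
  {ω₃,ω₄}  = {ω₃} ∪ {ω₄}
  {ω₁,ω₂,ω₅}  = {ω₁,ω₂} ∪ {ω₅}
  {ω₁,ω₃,ω₄}  = {ω₃} ∪ {ω₁,ω₄}
  {ω₁,ω₃,ω₅}  = {ω₂,ω₄}ᶜ
After Iteration 5 the family is unchanged; done.

|σ(𝒜)| = 32.  σ(𝒜) = { ∅, {ω₁}, {ω₂}, {ω₃}, {ω₄}, {ω₅}, {ω₁,ω₂}, {ω₁,ω₃}, {ω₁,ω₄}, {ω₁,ω₅}, {ω₂,ω₃}, {ω₂,ω₄}, {ω₂,ω₅}, {ω₃,ω₄}, {ω₃,ω₅}, {ω₄,ω₅}, {ω₁,ω₂,ω₃}, {ω₁,ω₂,ω₄}, {ω₁,ω₂,ω₅}, {ω₁,ω₃,ω₄}, {ω₁,ω₃,ω₅}, {ω₁,ω₄,ω₅}, {ω₂,ω₃,ω₄}, {ω₂,ω₃,ω₅}, {ω₂,ω₄,ω₅}, {ω₃,ω₄,ω₅}, {ω₁,ω₂,ω₃,ω₄}, {ω₁,ω₂,ω₃,ω₅}, {ω₁,ω₂,ω₄,ω₅}, {ω₁,ω₃,ω₄,ω₅}, {ω₂,ω₃,ω₄,ω₅}, S }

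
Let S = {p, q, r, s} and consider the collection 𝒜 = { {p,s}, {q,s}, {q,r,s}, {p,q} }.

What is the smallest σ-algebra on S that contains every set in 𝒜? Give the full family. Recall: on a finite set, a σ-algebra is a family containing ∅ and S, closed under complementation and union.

σ(𝒜) = { {}, {p}, {q}, {r}, {s}, {p,q}, {p,r}, {p,s}, {q,r}, {q,s}, {r,s}, {p,q,r}, {p,q,s}, {p,r,s}, {q,r,s}, S }

Derivation:
Initial family (6 sets): { {}, {p,q}, {p,s}, {q,s}, {q,r,s}, S }.
Round 1: 5 new —
  {p}  = complement {q,r,s}
  {p,r}  = complement {q,s}
  {q,r}  = complement {p,s}
  {r,s}  = complement {p,q}
  {p,q,s}  = {p,s} ∪ {p,q}
  — 11 sets.
Round 2 (3 new):
  {r}  = complement {p,q,s}
  {p,q,r}  = {p,q} ∪ {q,r}
  {p,r,s}  = {r,s} ∪ {p,s}
  — 14 sets.
Round 3. New:
  {q}  = complement {p,r,s}
  {s}  = complement {p,q,r}
  — 16 sets.
Round 4: no new sets; the family is a σ-algebra.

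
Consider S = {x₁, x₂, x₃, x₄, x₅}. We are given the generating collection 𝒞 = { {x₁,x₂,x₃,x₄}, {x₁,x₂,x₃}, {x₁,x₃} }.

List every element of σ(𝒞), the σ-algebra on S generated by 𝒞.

|σ(𝒞)| = 16.  σ(𝒞) = { {}, {x₂}, {x₄}, {x₅}, {x₁,x₃}, {x₂,x₄}, {x₂,x₅}, {x₄,x₅}, {x₁,x₂,x₃}, {x₁,x₃,x₄}, {x₁,x₃,x₅}, {x₂,x₄,x₅}, {x₁,x₂,x₃,x₄}, {x₁,x₂,x₃,x₅}, {x₁,x₃,x₄,x₅}, S }

Check:
Take S₀ = 𝒞 ∪ {∅, S} = { {}, {x₁,x₃}, {x₁,x₂,x₃}, {x₁,x₂,x₃,x₄}, S }.
Pass 1. New:
  {x₅}  = complement {x₁,x₂,x₃,x₄}
  {x₄,x₅}  = complement {x₁,x₂,x₃}
  {x₂,x₄,x₅}  = complement {x₁,x₃}
Pass 2 (3 new):
  {x₁,x₃,x₅}  = {x₁,x₃} ∪ {x₅}
  {x₁,x₂,x₃,x₅}  = {x₁,x₂,x₃} ∪ {x₅}
  {x₁,x₃,x₄,x₅}  = {x₄,x₅} ∪ {x₁,x₃}
Pass 3: +3 →
  {x₂}  = complement {x₁,x₃,x₄,x₅}
  {x₄}  = complement {x₁,x₂,x₃,x₅}
  {x₂,x₄}  = complement {x₁,x₃,x₅}
Pass 4: 2 new —
  {x₂,x₅}  = {x₂} ∪ {x₅}
  {x₁,x₃,x₄}  = {x₁,x₃} ∪ {x₄}
Pass 5: stable.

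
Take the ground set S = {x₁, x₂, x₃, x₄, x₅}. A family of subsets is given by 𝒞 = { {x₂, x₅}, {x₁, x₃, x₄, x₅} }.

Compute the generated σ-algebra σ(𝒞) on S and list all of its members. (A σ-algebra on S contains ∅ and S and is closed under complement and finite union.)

Answer: σ(𝒞) = { {}, {x₂}, {x₅}, {x₂, x₅}, {x₁, x₃, x₄}, {x₁, x₂, x₃, x₄}, {x₁, x₃, x₄, x₅}, S }

Working:
Begin from { {}, {x₂, x₅}, {x₁, x₃, x₄, x₅}, S } (that is, 𝒞 plus ∅ and S).
Round 1: +2 →
  {x₂}  = S∖{x₁, x₃, x₄, x₅}
  {x₁, x₃, x₄}  = S∖{x₂, x₅}
  (now 6)
Round 2 adds 1:
  {x₁, x₂, x₃, x₄}  = {x₁, x₃, x₄} ∪ {x₂}
  (now 7)
Round 3: 1 new —
  {x₅}  = S∖{x₁, x₂, x₃, x₄}
  (now 8)
Round 4: already closed under ᶜ and ∪.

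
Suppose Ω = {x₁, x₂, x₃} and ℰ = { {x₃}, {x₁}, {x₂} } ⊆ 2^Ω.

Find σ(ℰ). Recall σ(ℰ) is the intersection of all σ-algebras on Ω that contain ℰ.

Answer: σ(ℰ) = { ∅, {x₁}, {x₂}, {x₃}, {x₁, x₂}, {x₁, x₃}, {x₂, x₃}, Ω }

Check:
Start: ℰ ∪ {∅, Ω} = { ∅, {x₁}, {x₂}, {x₃}, Ω }.
Iteration 1 (3 new):
  {x₁, x₂}  = {x₃}ᶜ
  {x₁, x₃}  = {x₂}ᶜ
  {x₂, x₃}  = {x₁}ᶜ
  [8 total]
Iteration 2: closed — nothing new.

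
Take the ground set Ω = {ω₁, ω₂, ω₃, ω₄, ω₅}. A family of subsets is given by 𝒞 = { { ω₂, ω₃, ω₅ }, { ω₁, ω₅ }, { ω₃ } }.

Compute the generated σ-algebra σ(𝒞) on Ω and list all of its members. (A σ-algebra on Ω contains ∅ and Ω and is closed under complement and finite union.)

Answer: σ(𝒞) = { ∅, { ω₁ }, { ω₂ }, { ω₃ }, { ω₄ }, { ω₅ }, { ω₁, ω₂ }, { ω₁, ω₃ }, { ω₁, ω₄ }, { ω₁, ω₅ }, { ω₂, ω₃ }, { ω₂, ω₄ }, { ω₂, ω₅ }, { ω₃, ω₄ }, { ω₃, ω₅ }, { ω₄, ω₅ }, { ω₁, ω₂, ω₃ }, { ω₁, ω₂, ω₄ }, { ω₁, ω₂, ω₅ }, { ω₁, ω₃, ω₄ }, { ω₁, ω₃, ω₅ }, { ω₁, ω₄, ω₅ }, { ω₂, ω₃, ω₄ }, { ω₂, ω₃, ω₅ }, { ω₂, ω₄, ω₅ }, { ω₃, ω₄, ω₅ }, { ω₁, ω₂, ω₃, ω₄ }, { ω₁, ω₂, ω₃, ω₅ }, { ω₁, ω₂, ω₄, ω₅ }, { ω₁, ω₃, ω₄, ω₅ }, { ω₂, ω₃, ω₄, ω₅ }, Ω }

Working:
Start: 𝒞 ∪ {∅, Ω} = { ∅, { ω₃ }, { ω₁, ω₅ }, { ω₂, ω₃, ω₅ }, Ω }.
Iteration 1: 5 new —
  { ω₁, ω₄ }  = Ω∖{ ω₂, ω₃, ω₅ }
  { ω₁, ω₃, ω₅ }  = { ω₃ } ∪ { ω₁, ω₅ }
  { ω₂, ω₃, ω₄ }  = Ω∖{ ω₁, ω₅ }
  { ω₁, ω₂, ω₃, ω₅ }  = { ω₂, ω₃, ω₅ } ∪ { ω₁, ω₅ }
  { ω₁, ω₂, ω₄, ω₅ }  = Ω∖{ ω₃ }
  — 10 sets.
Iteration 2. New:
  { ω₄ }  = Ω∖{ ω₁, ω₂, ω₃, ω₅ }
  { ω₂, ω₄ }  = Ω∖{ ω₁, ω₃, ω₅ }
  { ω₁, ω₃, ω₄ }  = { ω₃ } ∪ { ω₁, ω₄ }
  { ω₁, ω₄, ω₅ }  = { ω₁, ω₄ } ∪ { ω₁, ω₅ }
  { ω₁, ω₂, ω₃, ω₄ }  = { ω₂, ω₃, ω₄ } ∪ { ω₁, ω₄ }
  { ω₁, ω₃, ω₄, ω₅ }  = { ω₁, ω₃, ω₅ } ∪ { ω₁, ω₄ }
  { ω₂, ω₃, ω₄, ω₅ }  = { ω₂, ω₃, ω₄ } ∪ { ω₂, ω₃, ω₅ }
  — 17 sets.
Iteration 3: 7 new —
  { ω₁ }  = Ω∖{ ω₂, ω₃, ω₄, ω₅ }
  { ω₂ }  = Ω∖{ ω₁, ω₃, ω₄, ω₅ }
  { ω₅ }  = Ω∖{ ω₁, ω₂, ω₃, ω₄ }
  { ω₂, ω₃ }  = Ω∖{ ω₁, ω₄, ω₅ }
  { ω₂, ω₅ }  = Ω∖{ ω₁, ω₃, ω₄ }
  { ω₃, ω₄ }  = { ω₃ } ∪ { ω₄ }
  { ω₁, ω₂, ω₄ }  = { ω₁, ω₄ } ∪ { ω₂, ω₄ }
  — 24 sets.
Iteration 4. New:
  { ω₁, ω₂ }  = { ω₂ } ∪ { ω₁ }
  { ω₁, ω₃ }  = { ω₃ } ∪ { ω₁ }
  { ω₃, ω₅ }  = Ω∖{ ω₁, ω₂, ω₄ }
  { ω₄, ω₅ }  = { ω₅ } ∪ { ω₄ }
  { ω₁, ω₂, ω₃ }  = { ω₂, ω₃ } ∪ { ω₁ }
  { ω₁, ω₂, ω₅ }  = Ω∖{ ω₃, ω₄ }
  { ω₂, ω₄, ω₅ }  = { ω₂, ω₅ } ∪ { ω₄ }
  { ω₃, ω₄, ω₅ }  = { ω₃, ω₄ } ∪ { ω₅ }
  — 32 sets.
Iteration 5: closed — nothing new.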